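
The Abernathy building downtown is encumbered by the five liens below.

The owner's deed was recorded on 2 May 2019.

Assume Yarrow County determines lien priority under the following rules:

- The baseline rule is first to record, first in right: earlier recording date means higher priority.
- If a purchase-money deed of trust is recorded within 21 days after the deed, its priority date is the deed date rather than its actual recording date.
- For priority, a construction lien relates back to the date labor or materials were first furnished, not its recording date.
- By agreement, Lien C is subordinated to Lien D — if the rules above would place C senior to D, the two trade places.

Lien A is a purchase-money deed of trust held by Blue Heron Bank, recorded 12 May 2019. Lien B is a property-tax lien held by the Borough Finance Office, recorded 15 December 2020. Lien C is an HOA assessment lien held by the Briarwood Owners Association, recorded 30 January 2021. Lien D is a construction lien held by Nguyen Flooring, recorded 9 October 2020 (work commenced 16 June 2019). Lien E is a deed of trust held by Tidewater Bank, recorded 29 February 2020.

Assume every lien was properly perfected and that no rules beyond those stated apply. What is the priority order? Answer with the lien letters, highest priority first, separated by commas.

First, effective dates: A relates back to the deed date 2 May 2019; D is treated as recorded 16 June 2019, the work-commencement date.
By effective date: A (2 May 2019), D (16 June 2019), E (29 February 2020), B (15 December 2020), C (30 January 2021).
C already ranks below D; the subordination has no effect.

A, D, E, B, C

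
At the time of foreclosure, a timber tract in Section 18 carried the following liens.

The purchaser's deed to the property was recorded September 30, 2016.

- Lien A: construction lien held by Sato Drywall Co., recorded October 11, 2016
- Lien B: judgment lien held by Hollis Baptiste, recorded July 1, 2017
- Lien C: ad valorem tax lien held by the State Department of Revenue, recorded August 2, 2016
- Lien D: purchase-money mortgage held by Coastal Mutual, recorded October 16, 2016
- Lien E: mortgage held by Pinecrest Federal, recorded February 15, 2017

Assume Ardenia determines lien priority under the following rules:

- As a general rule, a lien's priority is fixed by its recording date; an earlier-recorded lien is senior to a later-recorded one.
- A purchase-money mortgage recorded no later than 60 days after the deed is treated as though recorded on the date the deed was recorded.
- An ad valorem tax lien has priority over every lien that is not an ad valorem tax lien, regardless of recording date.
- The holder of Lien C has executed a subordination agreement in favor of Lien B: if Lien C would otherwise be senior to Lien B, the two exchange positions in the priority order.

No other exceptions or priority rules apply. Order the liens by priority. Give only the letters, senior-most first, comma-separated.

B, D, A, E, C

Effective dates after the stated exceptions: D was recorded within the 60-day window, so its effective date is the deed date September 30, 2016.
C is an ad valorem tax lien, so it outranks all other liens regardless of date.
Among the remaining liens, by effective date: D (September 30, 2016), A (October 11, 2016), E (February 15, 2017), B (July 1, 2017).
C would otherwise be senior to B, so under the subordination agreement C and B exchange positions.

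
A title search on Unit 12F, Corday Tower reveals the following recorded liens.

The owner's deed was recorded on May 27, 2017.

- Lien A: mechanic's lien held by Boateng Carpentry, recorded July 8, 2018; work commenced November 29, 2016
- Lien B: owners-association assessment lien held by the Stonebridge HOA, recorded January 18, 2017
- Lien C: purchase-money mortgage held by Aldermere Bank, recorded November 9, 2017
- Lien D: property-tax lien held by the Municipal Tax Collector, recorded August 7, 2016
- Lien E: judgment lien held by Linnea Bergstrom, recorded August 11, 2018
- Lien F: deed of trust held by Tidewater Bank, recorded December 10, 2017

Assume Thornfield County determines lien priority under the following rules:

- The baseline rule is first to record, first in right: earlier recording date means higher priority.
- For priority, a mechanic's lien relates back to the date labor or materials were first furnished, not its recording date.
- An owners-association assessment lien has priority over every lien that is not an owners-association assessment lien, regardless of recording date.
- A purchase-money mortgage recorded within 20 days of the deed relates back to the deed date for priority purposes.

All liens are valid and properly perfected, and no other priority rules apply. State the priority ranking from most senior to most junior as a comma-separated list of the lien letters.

B, D, A, C, F, E

First, effective dates: A is treated as recorded November 29, 2016, the work-commencement date; C was recorded 166 days after the deed — beyond 20 days — so no relation-back applies.
As an owners-association assessment lien, B is senior to every other lien.
The other liens, earliest effective date first: D (August 7, 2016), A (November 29, 2016), C (November 9, 2017), F (December 10, 2017), E (August 11, 2018).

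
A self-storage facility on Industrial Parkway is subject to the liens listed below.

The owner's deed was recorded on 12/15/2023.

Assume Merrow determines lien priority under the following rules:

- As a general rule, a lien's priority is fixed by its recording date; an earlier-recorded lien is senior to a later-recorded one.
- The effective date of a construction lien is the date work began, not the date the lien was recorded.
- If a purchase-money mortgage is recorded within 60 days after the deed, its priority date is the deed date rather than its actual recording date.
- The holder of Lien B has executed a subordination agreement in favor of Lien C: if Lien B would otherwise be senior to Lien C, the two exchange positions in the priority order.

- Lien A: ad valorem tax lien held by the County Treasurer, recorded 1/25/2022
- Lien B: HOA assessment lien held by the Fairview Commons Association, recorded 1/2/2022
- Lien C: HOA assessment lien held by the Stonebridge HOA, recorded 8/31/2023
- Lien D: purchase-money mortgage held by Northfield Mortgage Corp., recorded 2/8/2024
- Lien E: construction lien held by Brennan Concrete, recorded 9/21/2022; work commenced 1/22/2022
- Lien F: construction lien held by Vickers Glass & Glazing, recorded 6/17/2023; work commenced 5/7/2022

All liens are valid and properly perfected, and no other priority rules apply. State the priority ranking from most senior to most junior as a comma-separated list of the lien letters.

Effective dates: D was recorded within the 60-day window, so its effective date is the deed date 12/15/2023; E's effective date is 1/22/2022, when work began; F's effective date is 5/7/2022, when work began.
By effective date, earliest first: B (1/2/2022), E (1/22/2022), A (1/25/2022), F (5/7/2022), C (8/31/2023), D (12/15/2023).
Because B would otherwise rank above C, the subordination swaps them.

C, E, A, F, B, D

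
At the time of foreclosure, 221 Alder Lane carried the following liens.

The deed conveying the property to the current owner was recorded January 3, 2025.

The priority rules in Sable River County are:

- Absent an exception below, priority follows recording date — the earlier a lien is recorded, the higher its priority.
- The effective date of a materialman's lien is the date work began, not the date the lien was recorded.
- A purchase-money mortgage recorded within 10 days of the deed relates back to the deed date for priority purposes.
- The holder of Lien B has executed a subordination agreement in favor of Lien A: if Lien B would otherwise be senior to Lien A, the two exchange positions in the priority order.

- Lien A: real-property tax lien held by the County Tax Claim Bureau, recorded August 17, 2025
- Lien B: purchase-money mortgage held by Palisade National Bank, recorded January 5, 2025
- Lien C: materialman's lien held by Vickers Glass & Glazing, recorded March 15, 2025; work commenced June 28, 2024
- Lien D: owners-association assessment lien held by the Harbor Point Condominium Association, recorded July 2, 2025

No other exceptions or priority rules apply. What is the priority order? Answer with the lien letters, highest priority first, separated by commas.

First, effective dates: B's effective date is the deed date, January 3, 2025; C relates back to June 28, 2024 (work commenced).
By effective date, earliest first: C (June 28, 2024), B (January 3, 2025), D (July 2, 2025), A (August 17, 2025).
The subordination applies — B was senior to A — so B and A swap.

C, A, D, B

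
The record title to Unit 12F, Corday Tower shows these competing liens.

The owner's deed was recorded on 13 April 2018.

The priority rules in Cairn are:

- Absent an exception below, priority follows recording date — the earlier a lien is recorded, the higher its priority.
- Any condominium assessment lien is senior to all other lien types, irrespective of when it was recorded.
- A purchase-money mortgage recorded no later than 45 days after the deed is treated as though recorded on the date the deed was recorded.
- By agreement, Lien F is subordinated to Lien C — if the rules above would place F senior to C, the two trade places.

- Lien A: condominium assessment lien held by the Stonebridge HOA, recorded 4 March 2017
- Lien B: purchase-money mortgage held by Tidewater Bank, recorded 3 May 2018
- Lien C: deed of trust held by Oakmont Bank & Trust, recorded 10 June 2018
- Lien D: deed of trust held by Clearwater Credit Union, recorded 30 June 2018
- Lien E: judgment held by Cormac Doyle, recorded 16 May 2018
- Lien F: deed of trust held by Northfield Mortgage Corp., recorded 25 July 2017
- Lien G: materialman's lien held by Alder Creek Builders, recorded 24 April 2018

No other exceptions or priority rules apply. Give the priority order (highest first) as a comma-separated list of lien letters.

A, C, B, G, E, F, D

Adjusting effective dates: B's effective date is the deed date, 13 April 2018.
A is a condominium assessment lien and takes priority over every other lien.
Ordering the rest by effective date: F (25 July 2017), B (13 April 2018), G (24 April 2018), E (16 May 2018), C (10 June 2018), D (30 June 2018).
The subordination applies — F was senior to C — so F and C swap.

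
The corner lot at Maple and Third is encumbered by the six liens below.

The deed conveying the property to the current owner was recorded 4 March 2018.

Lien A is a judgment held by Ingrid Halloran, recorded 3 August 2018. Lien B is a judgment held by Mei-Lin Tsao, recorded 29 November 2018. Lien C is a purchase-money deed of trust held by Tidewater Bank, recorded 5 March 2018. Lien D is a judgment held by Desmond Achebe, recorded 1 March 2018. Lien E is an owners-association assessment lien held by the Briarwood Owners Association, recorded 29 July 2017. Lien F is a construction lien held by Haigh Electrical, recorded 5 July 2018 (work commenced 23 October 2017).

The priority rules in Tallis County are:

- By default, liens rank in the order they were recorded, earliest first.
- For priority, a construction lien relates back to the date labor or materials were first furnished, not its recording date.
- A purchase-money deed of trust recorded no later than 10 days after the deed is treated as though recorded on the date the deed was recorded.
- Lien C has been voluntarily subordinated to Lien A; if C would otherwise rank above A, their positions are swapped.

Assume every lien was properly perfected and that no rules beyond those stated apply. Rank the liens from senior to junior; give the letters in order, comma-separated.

First, effective dates: C was recorded within the 10-day window, so its effective date is the deed date 4 March 2018; F is treated as recorded 23 October 2017, the work-commencement date.
By effective date, earliest first: E (29 July 2017), F (23 October 2017), D (1 March 2018), C (4 March 2018), A (3 August 2018), B (29 November 2018).
C would otherwise be senior to A, so under the subordination agreement C and A exchange positions.

E, F, D, A, C, B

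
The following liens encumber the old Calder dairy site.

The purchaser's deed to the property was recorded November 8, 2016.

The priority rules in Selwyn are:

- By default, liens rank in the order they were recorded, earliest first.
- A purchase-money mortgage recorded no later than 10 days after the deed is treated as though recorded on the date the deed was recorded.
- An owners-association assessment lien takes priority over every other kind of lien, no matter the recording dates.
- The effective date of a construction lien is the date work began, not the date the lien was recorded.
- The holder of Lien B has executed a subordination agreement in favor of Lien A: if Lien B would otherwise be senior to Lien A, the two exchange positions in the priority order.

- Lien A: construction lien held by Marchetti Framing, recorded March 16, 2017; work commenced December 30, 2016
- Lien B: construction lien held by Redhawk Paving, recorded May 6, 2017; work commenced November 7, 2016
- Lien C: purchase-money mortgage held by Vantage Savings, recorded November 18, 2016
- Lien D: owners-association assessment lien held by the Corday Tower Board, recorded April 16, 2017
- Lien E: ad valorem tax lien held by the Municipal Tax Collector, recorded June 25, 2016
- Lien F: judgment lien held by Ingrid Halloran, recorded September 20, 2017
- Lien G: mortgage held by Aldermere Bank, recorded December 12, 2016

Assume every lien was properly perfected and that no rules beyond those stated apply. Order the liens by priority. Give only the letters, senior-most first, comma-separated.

Adjusting effective dates: A is treated as recorded December 30, 2016, the work-commencement date; B's effective date is November 7, 2016, when work began; C was recorded within the 10-day window, so its effective date is the deed date November 8, 2016.
As an owners-association assessment lien, D is senior to every other lien.
The other liens, earliest effective date first: E (June 25, 2016), B (November 7, 2016), C (November 8, 2016), G (December 12, 2016), A (December 30, 2016), F (September 20, 2017).
The subordination applies — B was senior to A — so B and A swap.

D, E, A, C, G, B, F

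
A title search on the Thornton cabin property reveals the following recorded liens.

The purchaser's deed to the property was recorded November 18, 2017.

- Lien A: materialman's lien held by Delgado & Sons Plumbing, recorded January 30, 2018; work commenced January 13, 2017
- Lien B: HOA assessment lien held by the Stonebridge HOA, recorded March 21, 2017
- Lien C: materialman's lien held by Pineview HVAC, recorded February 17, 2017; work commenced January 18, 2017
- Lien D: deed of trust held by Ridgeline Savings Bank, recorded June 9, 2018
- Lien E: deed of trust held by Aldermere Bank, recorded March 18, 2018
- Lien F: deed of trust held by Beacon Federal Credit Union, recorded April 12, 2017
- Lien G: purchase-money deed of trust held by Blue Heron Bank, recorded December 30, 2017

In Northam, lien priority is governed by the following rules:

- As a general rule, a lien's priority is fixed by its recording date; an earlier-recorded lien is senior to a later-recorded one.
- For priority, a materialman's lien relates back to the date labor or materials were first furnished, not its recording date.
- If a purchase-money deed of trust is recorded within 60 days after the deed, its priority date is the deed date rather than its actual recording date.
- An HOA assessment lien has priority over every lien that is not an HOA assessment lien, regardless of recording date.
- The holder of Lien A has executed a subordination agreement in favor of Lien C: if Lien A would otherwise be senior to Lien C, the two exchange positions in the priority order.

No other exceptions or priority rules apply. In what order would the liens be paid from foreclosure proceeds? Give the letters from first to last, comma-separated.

B, C, A, F, G, E, D

Effective dates after the stated exceptions: A relates back to January 13, 2017 (work commenced); C is treated as recorded January 18, 2017, the work-commencement date; G was recorded within the 60-day window, so its effective date is the deed date November 18, 2017.
B is an HOA assessment lien and takes priority over every other lien.
Among the remaining liens, by effective date: A (January 13, 2017), C (January 18, 2017), F (April 12, 2017), G (November 18, 2017), E (March 18, 2018), D (June 9, 2018).
The subordination applies — A was senior to C — so A and C swap.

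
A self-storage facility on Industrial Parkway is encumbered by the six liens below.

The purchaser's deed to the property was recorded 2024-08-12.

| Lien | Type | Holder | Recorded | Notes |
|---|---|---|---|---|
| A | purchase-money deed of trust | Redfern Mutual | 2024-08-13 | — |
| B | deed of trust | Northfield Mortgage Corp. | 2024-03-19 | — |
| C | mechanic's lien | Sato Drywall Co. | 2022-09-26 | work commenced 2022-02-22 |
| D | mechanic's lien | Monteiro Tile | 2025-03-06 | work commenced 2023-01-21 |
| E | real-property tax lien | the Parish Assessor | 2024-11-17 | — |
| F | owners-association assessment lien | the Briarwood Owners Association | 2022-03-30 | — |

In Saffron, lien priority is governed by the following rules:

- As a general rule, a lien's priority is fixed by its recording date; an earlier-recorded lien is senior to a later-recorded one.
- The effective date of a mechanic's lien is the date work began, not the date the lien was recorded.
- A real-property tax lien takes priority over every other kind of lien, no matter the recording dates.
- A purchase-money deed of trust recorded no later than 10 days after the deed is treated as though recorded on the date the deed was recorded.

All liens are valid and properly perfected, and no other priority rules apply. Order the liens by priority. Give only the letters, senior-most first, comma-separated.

Adjusting effective dates: A's effective date is the deed date, 2024-08-12; C relates back to 2022-02-22 (work commenced); D is treated as recorded 2023-01-21, the work-commencement date.
E is a real-property tax lien, so it outranks all other liens regardless of date.
Among the remaining liens, by effective date: C (2022-02-22), F (2022-03-30), D (2023-01-21), B (2024-03-19), A (2024-08-12).

E, C, F, D, B, A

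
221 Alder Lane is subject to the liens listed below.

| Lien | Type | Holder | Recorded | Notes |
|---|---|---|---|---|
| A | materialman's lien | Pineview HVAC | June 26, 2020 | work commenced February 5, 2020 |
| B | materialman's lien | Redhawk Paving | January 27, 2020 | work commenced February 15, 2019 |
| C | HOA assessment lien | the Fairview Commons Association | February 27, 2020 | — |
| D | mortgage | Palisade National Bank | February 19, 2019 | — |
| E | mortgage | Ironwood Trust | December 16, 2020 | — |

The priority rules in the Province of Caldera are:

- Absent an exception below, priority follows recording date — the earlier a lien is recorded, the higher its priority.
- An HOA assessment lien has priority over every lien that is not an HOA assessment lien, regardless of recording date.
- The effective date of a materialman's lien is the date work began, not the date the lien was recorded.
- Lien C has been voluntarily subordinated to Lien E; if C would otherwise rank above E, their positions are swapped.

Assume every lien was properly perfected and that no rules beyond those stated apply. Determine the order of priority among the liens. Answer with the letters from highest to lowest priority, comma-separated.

E, B, D, A, C

Effective dates after the stated exceptions: A's effective date is February 5, 2020, when work began; B's effective date is February 15, 2019, when work began.
C, as an HOA assessment lien, has superpriority and ranks first.
The other liens, earliest effective date first: B (February 15, 2019), D (February 19, 2019), A (February 5, 2020), E (December 16, 2020).
C is senior to E before the subordination, so the two trade places.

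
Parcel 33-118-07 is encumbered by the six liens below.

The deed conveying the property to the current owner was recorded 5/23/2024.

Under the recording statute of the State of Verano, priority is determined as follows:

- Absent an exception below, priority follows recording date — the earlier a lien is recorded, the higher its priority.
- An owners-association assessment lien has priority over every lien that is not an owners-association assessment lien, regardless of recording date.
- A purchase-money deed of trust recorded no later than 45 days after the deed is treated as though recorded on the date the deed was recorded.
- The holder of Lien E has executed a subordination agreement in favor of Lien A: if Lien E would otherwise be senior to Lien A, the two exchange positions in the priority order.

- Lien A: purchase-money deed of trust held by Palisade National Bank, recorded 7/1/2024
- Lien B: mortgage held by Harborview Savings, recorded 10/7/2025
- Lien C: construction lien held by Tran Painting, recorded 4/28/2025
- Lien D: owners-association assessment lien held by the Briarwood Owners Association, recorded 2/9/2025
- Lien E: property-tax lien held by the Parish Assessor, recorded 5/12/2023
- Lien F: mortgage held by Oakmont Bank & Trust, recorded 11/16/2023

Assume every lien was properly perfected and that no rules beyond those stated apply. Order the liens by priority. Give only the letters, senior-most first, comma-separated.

First, effective dates: A relates back to the deed date 5/23/2024.
As an owners-association assessment lien, D is senior to every other lien.
Among the remaining liens, by effective date: E (5/12/2023), F (11/16/2023), A (5/23/2024), C (4/28/2025), B (10/7/2025).
Because E would otherwise rank above A, the subordination swaps them.

D, A, F, E, C, B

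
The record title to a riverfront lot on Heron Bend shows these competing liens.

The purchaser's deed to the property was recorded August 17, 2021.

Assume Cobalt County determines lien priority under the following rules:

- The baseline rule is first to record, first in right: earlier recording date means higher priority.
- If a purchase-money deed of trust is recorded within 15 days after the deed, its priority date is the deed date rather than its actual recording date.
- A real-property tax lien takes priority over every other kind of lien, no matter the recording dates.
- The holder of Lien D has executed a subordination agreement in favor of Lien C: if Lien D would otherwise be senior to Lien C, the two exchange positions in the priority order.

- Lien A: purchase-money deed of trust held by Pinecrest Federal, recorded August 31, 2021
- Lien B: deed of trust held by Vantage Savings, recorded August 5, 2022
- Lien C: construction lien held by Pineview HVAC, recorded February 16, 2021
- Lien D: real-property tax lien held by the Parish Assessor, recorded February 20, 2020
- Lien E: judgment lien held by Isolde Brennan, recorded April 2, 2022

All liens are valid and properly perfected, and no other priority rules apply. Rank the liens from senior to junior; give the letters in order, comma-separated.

C, D, A, E, B

Effective dates: A's effective date is the deed date, August 17, 2021.
D is a real-property tax lien and takes priority over every other lien.
Among the remaining liens, by effective date: C (February 16, 2021), A (August 17, 2021), E (April 2, 2022), B (August 5, 2022).
The subordination applies — D was senior to C — so D and C swap.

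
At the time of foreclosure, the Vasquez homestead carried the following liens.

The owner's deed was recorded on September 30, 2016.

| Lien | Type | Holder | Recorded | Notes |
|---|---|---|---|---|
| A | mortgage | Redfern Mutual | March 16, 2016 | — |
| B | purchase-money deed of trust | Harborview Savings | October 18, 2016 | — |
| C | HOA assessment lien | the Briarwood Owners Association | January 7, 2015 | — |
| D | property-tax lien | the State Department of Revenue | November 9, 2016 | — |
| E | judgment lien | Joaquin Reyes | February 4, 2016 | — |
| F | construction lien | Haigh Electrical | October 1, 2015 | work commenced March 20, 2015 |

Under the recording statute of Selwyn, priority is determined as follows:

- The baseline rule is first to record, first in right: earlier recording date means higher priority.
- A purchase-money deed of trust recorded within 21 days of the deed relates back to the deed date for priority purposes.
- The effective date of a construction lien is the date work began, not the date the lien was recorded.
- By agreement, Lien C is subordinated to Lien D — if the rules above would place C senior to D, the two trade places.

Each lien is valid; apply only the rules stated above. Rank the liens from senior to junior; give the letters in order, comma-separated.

Effective dates: B's effective date is the deed date, September 30, 2016; F is treated as recorded March 20, 2015, the work-commencement date.
By effective date, earliest first: C (January 7, 2015), F (March 20, 2015), E (February 4, 2016), A (March 16, 2016), B (September 30, 2016), D (November 9, 2016).
C would otherwise be senior to D, so under the subordination agreement C and D exchange positions.

D, F, E, A, B, C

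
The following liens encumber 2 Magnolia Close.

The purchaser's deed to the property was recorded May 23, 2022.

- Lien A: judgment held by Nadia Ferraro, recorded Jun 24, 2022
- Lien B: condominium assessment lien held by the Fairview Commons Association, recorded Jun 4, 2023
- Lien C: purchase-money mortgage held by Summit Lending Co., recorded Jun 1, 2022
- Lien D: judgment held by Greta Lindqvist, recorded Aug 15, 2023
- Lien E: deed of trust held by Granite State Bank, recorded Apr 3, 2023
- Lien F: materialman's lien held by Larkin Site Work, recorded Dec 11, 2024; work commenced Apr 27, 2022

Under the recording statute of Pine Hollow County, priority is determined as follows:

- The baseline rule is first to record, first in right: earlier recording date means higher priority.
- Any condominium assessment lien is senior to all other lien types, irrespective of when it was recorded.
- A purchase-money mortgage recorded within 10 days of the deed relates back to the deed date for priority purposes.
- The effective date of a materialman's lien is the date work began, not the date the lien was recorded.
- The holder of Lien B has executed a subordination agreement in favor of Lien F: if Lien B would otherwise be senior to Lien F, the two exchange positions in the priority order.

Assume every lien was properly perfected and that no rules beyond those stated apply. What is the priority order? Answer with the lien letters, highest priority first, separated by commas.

F, B, C, A, E, D

Effective dates after the stated exceptions: C's effective date is the deed date, May 23, 2022; F is treated as recorded Apr 27, 2022, the work-commencement date.
B, as a condominium assessment lien, has superpriority and ranks first.
Remaining liens by effective date: F (Apr 27, 2022), C (May 23, 2022), A (Jun 24, 2022), E (Apr 3, 2023), D (Aug 15, 2023).
The subordination applies — B was senior to F — so B and F swap.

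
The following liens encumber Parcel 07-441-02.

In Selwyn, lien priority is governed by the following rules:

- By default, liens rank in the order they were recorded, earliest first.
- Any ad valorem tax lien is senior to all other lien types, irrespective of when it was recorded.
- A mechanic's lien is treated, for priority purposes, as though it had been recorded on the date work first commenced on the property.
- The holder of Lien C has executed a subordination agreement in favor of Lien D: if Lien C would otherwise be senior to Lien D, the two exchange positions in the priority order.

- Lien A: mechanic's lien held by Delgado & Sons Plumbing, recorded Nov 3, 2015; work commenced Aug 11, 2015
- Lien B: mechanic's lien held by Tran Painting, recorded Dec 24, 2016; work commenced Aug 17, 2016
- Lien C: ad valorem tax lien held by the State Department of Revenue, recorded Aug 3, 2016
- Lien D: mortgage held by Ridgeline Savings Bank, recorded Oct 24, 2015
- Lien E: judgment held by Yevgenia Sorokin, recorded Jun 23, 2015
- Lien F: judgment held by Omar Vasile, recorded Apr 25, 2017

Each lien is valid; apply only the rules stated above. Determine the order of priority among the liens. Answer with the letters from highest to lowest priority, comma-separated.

Adjusting effective dates: A relates back to Aug 11, 2015 (work commenced); B is treated as recorded Aug 17, 2016, the work-commencement date.
C, as an ad valorem tax lien, has superpriority and ranks first.
Among the remaining liens, by effective date: E (Jun 23, 2015), A (Aug 11, 2015), D (Oct 24, 2015), B (Aug 17, 2016), F (Apr 25, 2017).
C would otherwise be senior to D, so under the subordination agreement C and D exchange positions.

D, E, A, C, B, F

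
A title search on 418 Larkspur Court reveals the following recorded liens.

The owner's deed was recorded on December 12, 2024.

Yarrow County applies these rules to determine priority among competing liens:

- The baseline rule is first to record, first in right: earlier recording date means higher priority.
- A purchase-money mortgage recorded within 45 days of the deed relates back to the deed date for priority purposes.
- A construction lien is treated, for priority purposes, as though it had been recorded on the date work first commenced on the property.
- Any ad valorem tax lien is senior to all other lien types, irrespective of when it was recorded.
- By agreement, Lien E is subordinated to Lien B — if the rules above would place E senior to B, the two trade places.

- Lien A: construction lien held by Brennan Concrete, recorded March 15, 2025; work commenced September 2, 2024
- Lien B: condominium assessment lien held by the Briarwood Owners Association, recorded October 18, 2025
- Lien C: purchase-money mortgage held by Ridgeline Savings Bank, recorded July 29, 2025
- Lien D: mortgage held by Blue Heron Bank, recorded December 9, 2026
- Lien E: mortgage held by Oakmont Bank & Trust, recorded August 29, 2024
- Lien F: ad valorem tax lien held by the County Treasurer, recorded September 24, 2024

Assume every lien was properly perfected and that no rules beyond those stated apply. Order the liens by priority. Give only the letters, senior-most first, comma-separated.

Adjusting effective dates: A relates back to September 2, 2024 (work commenced); C missed the 45-day window (229 days after the deed), so its recording date stands.
F, as an ad valorem tax lien, has superpriority and ranks first.
Among the remaining liens, by effective date: E (August 29, 2024), A (September 2, 2024), C (July 29, 2025), B (October 18, 2025), D (December 9, 2026).
The subordination applies — E was senior to B — so E and B swap.

F, B, A, C, E, D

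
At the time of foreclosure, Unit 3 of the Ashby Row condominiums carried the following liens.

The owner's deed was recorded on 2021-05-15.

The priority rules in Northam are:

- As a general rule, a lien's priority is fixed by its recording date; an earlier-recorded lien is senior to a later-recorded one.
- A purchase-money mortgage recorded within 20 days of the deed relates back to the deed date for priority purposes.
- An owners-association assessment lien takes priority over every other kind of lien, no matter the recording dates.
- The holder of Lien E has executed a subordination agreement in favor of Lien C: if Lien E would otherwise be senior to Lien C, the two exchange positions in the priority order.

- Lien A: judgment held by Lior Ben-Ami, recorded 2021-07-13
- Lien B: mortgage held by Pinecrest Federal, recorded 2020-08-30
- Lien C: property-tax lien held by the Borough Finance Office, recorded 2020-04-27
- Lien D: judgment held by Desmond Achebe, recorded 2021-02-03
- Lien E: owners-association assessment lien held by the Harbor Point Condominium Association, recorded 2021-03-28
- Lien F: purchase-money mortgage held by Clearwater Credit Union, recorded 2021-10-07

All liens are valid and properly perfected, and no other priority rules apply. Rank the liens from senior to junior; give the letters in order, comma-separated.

Adjusting effective dates: F was recorded 145 days after the deed — beyond 20 days — so no relation-back applies.
E is an owners-association assessment lien, so it outranks all other liens regardless of date.
Among the remaining liens, by effective date: C (2020-04-27), B (2020-08-30), D (2021-02-03), A (2021-07-13), F (2021-10-07).
Because E would otherwise rank above C, the subordination swaps them.

C, E, B, D, A, F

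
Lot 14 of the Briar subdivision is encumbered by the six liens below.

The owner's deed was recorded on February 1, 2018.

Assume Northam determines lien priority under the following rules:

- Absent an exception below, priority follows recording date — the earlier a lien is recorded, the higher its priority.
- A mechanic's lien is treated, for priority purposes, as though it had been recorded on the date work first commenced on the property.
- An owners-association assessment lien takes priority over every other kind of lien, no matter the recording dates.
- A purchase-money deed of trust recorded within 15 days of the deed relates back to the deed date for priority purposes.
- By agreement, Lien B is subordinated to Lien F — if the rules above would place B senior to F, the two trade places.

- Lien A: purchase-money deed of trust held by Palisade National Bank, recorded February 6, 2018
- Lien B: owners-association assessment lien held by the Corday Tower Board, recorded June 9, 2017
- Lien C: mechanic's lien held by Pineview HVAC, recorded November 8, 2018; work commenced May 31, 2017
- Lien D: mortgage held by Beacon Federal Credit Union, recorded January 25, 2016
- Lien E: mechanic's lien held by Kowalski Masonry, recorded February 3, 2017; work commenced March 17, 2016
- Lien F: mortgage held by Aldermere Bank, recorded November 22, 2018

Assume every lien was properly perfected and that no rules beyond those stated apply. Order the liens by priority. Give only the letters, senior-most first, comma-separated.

F, D, E, C, A, B

First, effective dates: A was recorded within the 15-day window, so its effective date is the deed date February 1, 2018; C is treated as recorded May 31, 2017, the work-commencement date; E is treated as recorded March 17, 2016, the work-commencement date.
B is an owners-association assessment lien, so it outranks all other liens regardless of date.
The other liens, earliest effective date first: D (January 25, 2016), E (March 17, 2016), C (May 31, 2017), A (February 1, 2018), F (November 22, 2018).
B is senior to F before the subordination, so the two trade places.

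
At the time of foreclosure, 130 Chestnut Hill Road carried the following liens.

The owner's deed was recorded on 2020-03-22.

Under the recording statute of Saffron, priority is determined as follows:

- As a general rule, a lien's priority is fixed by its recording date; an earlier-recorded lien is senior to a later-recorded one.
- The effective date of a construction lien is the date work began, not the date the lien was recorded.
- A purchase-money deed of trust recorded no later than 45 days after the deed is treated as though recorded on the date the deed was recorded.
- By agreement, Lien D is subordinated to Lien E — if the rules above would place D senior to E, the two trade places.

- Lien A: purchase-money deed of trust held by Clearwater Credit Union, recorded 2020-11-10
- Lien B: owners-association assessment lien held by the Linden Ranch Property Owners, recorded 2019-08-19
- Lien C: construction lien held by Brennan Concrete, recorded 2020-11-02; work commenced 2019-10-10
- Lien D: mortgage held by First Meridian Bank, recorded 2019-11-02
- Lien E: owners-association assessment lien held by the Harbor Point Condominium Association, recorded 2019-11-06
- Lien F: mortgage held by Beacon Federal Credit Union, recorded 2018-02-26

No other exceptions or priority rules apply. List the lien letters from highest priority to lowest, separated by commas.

Effective dates after the stated exceptions: A was recorded 233 days after the deed, outside the 45-day window, so it keeps its recording date; C relates back to 2019-10-10 (work commenced).
By effective date: F (2018-02-26), B (2019-08-19), C (2019-10-10), D (2019-11-02), E (2019-11-06), A (2020-11-10).
D is senior to E before the subordination, so the two trade places.

F, B, C, E, D, A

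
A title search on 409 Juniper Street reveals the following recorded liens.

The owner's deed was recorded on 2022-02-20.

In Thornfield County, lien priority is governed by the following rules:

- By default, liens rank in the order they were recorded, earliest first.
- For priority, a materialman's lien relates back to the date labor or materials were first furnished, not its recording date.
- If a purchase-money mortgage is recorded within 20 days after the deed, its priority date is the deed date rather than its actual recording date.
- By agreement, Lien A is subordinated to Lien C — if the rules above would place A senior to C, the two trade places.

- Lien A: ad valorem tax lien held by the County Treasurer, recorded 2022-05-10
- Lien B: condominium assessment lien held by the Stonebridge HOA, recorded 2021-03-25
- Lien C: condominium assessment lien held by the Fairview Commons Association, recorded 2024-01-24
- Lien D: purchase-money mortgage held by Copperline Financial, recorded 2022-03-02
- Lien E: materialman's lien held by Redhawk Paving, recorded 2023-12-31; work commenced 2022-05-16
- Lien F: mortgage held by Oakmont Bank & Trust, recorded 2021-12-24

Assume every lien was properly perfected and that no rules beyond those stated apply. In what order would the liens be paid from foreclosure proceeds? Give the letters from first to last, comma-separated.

B, F, D, C, E, A

Effective dates after the stated exceptions: D was recorded within the 20-day window, so its effective date is the deed date 2022-02-20; E is treated as recorded 2022-05-16, the work-commencement date.
By effective date: B (2021-03-25), F (2021-12-24), D (2022-02-20), A (2022-05-10), E (2022-05-16), C (2024-01-24).
The subordination applies — A was senior to C — so A and C swap.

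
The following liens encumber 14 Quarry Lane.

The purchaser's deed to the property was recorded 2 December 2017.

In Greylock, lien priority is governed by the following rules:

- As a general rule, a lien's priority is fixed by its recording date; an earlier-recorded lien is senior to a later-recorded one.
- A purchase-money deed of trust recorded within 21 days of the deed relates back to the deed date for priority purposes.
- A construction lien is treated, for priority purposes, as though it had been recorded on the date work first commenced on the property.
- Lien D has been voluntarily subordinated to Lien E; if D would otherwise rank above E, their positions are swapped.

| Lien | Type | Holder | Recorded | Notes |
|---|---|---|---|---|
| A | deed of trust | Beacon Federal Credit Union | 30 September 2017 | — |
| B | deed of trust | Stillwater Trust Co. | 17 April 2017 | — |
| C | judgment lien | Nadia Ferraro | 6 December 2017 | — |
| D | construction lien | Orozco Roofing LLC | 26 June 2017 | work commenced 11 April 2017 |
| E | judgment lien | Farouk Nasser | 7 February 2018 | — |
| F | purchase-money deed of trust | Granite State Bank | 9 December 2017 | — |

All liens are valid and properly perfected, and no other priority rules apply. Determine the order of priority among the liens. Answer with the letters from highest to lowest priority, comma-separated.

Effective dates after the stated exceptions: D is treated as recorded 11 April 2017, the work-commencement date; F's effective date is the deed date, 2 December 2017.
Sorted by effective date: D (11 April 2017), B (17 April 2017), A (30 September 2017), F (2 December 2017), C (6 December 2017), E (7 February 2018).
D would otherwise be senior to E, so under the subordination agreement D and E exchange positions.

E, B, A, F, C, D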